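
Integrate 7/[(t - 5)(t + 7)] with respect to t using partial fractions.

Decompose: 7/[(t - 5)(t + 7)] = (7/12)/(t - 5) - (7/12)/(t + 7). Integrate each term: (7/12) ln|(t - 5)| - (7/12) ln|(t + 7)| + C


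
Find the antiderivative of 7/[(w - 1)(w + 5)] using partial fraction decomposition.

Decompose: 7/[(w - 1)(w + 5)] = (7/6)/(w - 1) - (7/6)/(w + 5). Integrate each term: (7/6) ln|(w - 1)| - (7/6) ln|(w + 5)| + C


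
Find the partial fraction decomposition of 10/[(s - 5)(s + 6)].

10/(s - 5)(s + 6) = α/(s - 5) + β/(s + 6). α = 10/(5 + 6) = 10/11, β = 10/(-6 - 5) = -10/11
Result: (10/11)/(s - 5) - (10/11)/(s + 6)


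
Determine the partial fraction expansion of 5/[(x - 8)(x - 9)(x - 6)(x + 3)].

Using Heaviside cover-up: (-5/22)/(x - 8) + (5/36)/(x - 9) + (5/54)/(x - 6) - (5/1188)/(x + 3)


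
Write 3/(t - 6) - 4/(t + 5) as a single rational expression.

Common denominator (t - 6)(t + 5). Numerator: 3(t + 5) - 4(t - 6) = (3t + 15) - (4t - 24) = -t + 39
Result: (-t + 39)/[(t - 6)(t + 5)]


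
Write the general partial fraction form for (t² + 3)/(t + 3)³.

Repeated linear factor (power 3): α/(t + 3) + β/(t + 3)² + γ/(t + 3)³


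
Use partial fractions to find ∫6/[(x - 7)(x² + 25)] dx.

Cover-up at x=7: α = 6/(7²+25) = 3/37. Coeff matching: β = -3/37, γ = -21/37. Decomposition: (3/37)/(x - 7) - ((3/37)x + 21/37)/(x² + 25). Integrate: linear → ln, quadratic → (1/2)ln + arctan: (3/37) ln|(x - 7)| - (3/74) ln(x² + 25) - (21/185) arctan(x/5) + C


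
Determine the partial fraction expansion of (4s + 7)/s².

(4s + 7) = αs + β. At s = 0: β = 4·0 + 7 = 7. Coeff of s: α = 4
Result: 4/s + 7/s²


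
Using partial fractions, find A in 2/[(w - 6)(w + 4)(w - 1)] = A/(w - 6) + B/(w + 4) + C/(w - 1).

Cover-up at w = 6: A = 2/[(6 + 4)(6 - 1)] = 2/[(10)(5)] = 2/50 = 1/25


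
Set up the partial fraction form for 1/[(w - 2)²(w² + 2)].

Repeated linear + quadratic: P/(w - 2) + Q/(w - 2)² + (Rw + S)/(w² + 2)


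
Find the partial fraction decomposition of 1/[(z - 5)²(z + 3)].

Cover-up at z=-3: R = 1/(-3 - 5)² = 1/64. Cover-up at z=5: Q = 1/(5 + 3) = 1/8. Comparing z² coeff: P = -R = -1/64
Result: (-1/64)/(z - 5) + (1/8)/(z - 5)² + (1/64)/(z + 3)


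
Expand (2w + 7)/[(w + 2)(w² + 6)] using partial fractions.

At w=-2: α = (2·(-2) + 7)/((-2)² + 6) = 3/10. β = -α = -3/10, γ = 2 - (-2)·α = 13/5
Result: (3/10)/(w + 2) - ((3/10)w - 13/5)/(w² + 6)


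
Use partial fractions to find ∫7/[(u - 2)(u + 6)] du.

Decompose: 7/[(u - 2)(u + 6)] = (7/8)/(u - 2) - (7/8)/(u + 6). Integrate each term: (7/8) ln|(u - 2)| - (7/8) ln|(u + 6)| + C


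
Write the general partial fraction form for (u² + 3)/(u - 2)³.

Repeated linear factor (power 3): P/(u - 2) + Q/(u - 2)² + R/(u - 2)³


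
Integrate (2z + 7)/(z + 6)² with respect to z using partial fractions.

Decompose: A = 2, B = 2·(-6) + 7 = -5, so (2z + 7)/(z + 6)² = 2/(z + 6) - 5/(z + 6)². Integrate: ∫ A/(z + 6) dz = 2 ln|(z + 6)|; ∫ B/(z + 6)² dz = 5/(z + 6). Sum: 2 ln|(z + 6)| + 5/(z + 6) + C


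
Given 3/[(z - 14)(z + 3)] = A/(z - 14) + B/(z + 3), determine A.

Cover-up at z = 14: A = 3/(14 + 3) = 3/17


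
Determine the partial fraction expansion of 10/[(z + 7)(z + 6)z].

Using cover-up method: α = 10/7, β = -5/3, γ = 5/21
Result: (10/7)/(z + 7) - (5/3)/(z + 6) + (5/21)/z


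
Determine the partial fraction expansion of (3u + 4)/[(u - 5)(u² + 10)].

At u=5: P = (3·5 + 4)/(5² + 10) = 19/35. Q = -P = -19/35, R = 3 - 5·P = 2/7
Result: (19/35)/(u - 5) - ((19/35)u - 2/7)/(u² + 10)


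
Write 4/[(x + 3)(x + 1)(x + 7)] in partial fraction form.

Using cover-up method: P = -1/2, Q = 1/3, R = 1/6
Result: (-1/2)/(x + 3) + (1/3)/(x + 1) + (1/6)/(x + 7)


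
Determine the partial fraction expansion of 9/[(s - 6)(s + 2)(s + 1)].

Using cover-up method: A = 9/56, B = 9/8, C = -9/7
Result: (9/56)/(s - 6) + (9/8)/(s + 2) - (9/7)/(s + 1)


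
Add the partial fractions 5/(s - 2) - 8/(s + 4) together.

Common denominator (s - 2)(s + 4). Numerator: 5(s + 4) - 8(s - 2) = (5s + 20) - (8s - 16) = -3s + 36
Result: (-3s + 36)/[(s - 2)(s + 4)]


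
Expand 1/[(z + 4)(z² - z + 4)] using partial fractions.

Cover-up at z = -4: α = 1/((-4)² - 1·(-4) + 4) = 1/24. Then β = -α = -1/24, γ = -α·(-1 - 4) = 5/24
Result: (1/24)/(z + 4) - ((1/24)z - 5/24)/(z² - z + 4)


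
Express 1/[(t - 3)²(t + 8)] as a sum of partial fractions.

Cover-up at t=-8: C = 1/(-8 - 3)² = 1/121. Cover-up at t=3: B = 1/(3 + 8) = 1/11. Comparing t² coeff: A = -C = -1/121
Result: (-1/121)/(t - 3) + (1/11)/(t - 3)² + (1/121)/(t + 8)


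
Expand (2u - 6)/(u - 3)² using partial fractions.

(2u - 6) = P(u - 3) + Q. At u = 3: Q = 2·3 - 6 = 0. Coeff of u: P = 2
Result: 2/(u - 3)


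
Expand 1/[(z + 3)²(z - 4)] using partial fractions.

Cover-up at z=4: γ = 1/(4 + 3)² = 1/49. Cover-up at z=-3: β = 1/(-3 - 4) = -1/7. Comparing z² coeff: α = -γ = -1/49
Result: (-1/49)/(z + 3) - (1/7)/(z + 3)² + (1/49)/(z - 4)


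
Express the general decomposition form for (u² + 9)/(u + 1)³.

Repeated linear factor (power 3): A/(u + 1) + B/(u + 1)² + C/(u + 1)³


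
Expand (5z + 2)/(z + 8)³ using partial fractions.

(5z + 2) = P(z + 8)² + Q(z + 8) + R. At z = -8: R = 5·(-8) + 2 = -38. Coefficients: P = 0, Q = 5
Result: 5/(z + 8)² - 38/(z + 8)³


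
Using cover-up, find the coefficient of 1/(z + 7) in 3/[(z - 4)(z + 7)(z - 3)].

Cover (z + 7), set z=-7: 3/[(-7 - 4)(-7 - 3)] = 3/110


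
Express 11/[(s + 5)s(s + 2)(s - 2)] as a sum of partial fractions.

Using Heaviside cover-up: (-11/105)/(s + 5) - (11/20)/s + (11/24)/(s + 2) + (11/56)/(s - 2)


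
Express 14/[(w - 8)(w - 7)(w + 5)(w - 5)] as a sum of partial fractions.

Using Heaviside cover-up: (14/39)/(w - 8) - (7/12)/(w - 7) - (7/780)/(w + 5) + (7/30)/(w - 5)


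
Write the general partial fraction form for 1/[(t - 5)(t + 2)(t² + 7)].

Two linear + quadratic: α/(t - 5) + β/(t + 2) + (γt + δ)/(t² + 7)


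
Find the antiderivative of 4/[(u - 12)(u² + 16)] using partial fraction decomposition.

Cover-up at u=12: A = 4/(12²+16) = 1/40. Coeff matching: B = -1/40, C = -3/10. Decomposition: (1/40)/(u - 12) - ((1/40)u + 3/10)/(u² + 16). Integrate: linear → ln, quadratic → (1/2)ln + arctan: (1/40) ln|(u - 12)| - (1/80) ln(u² + 16) - (3/40) arctan(u/4) + C


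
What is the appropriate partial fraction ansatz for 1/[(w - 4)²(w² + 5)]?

Repeated linear + quadratic: P/(w - 4) + Q/(w - 4)² + (Rw + S)/(w² + 5)


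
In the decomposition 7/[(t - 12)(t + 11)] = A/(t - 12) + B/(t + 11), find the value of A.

Cover-up at t = 12: A = 7/(12 + 11) = 7/23


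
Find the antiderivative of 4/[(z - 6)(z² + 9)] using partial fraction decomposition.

Cover-up at z=6: α = 4/(6²+9) = 4/45. Coeff matching: β = -4/45, γ = -8/15. Decomposition: (4/45)/(z - 6) - ((4/45)z + 8/15)/(z² + 9). Integrate: linear → ln, quadratic → (1/2)ln + arctan: (4/45) ln|(z - 6)| - (2/45) ln(z² + 9) - (8/45) arctan(z/3) + C


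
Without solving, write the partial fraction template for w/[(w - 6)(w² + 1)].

Linear + irreducible quadratic: A/(w - 6) + (Bw + C)/(w² + 1)


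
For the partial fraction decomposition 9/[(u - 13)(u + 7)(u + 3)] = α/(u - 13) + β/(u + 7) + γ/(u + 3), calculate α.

Cover-up at u = 13: α = 9/[(13 + 7)(13 + 3)] = 9/[(20)(16)] = 9/320


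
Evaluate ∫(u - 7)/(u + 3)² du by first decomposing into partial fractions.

Decompose: A = 1, B = 1·(-3) - 7 = -10, so (u - 7)/(u + 3)² = 1/(u + 3) - 10/(u + 3)². Integrate: ∫ A/(u + 3) du = ln|(u + 3)|; ∫ B/(u + 3)² du = 10/(u + 3). Sum: ln|(u + 3)| + 10/(u + 3) + C


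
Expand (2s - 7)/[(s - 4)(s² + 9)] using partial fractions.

At s=4: α = (2·4 - 7)/(4² + 9) = 1/25. β = -α = -1/25, γ = 2 - 4·α = 46/25
Result: (1/25)/(s - 4) - ((1/25)s - 46/25)/(s² + 9)


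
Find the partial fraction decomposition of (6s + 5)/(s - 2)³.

(6s + 5) = α(s - 2)² + β(s - 2) + γ. At s = 2: γ = 6·2 + 5 = 17. Coefficients: α = 0, β = 6
Result: 6/(s - 2)² + 17/(s - 2)³


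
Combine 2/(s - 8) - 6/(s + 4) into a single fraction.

Common denominator (s - 8)(s + 4). Numerator: 2(s + 4) - 6(s - 8) = (2s + 8) - (6s - 48) = -4s + 56
Result: (-4s + 56)/[(s - 8)(s + 4)]


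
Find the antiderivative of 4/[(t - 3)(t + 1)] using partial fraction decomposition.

Decompose: 4/[(t - 3)(t + 1)] = 1/(t - 3) - 1/(t + 1). Integrate each term: ln|(t - 3)| - ln|(t + 1)| + C


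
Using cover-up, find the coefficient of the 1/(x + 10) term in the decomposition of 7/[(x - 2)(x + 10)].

Cover (x + 10), set x=-10: 7/((x - 2) at x=-10) = 7/(-12) = -7/12


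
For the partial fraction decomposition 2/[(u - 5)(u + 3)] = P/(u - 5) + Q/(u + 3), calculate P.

Cover-up at u = 5: P = 2/(5 + 3) = 2/8 = 1/4


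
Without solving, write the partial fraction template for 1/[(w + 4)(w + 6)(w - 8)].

Three distinct linear factors: α/(w + 4) + β/(w + 6) + γ/(w - 8)


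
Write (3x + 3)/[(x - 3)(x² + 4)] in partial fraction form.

At x=3: α = (3·3 + 3)/(3² + 4) = 12/13. β = -α = -12/13, γ = 3 - 3·α = 3/13
Result: (12/13)/(x - 3) - ((12/13)x - 3/13)/(x² + 4)


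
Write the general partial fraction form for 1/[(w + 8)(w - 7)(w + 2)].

Three distinct linear factors: P/(w + 8) + Q/(w - 7) + R/(w + 2)


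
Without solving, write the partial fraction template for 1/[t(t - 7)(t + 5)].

Three distinct linear factors: A/t + B/(t - 7) + C/(t + 5)


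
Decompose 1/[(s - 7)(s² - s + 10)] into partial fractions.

Cover-up at s = 7: P = 1/(7² - 1·7 + 10) = 1/52. Then Q = -P = -1/52, R = -P·(-1 + 7) = -3/26
Result: (1/52)/(s - 7) - ((1/52)s + 3/26)/(s² - s + 10)


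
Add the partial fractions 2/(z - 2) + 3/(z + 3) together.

Common denominator (z - 2)(z + 3). Numerator: 2(z + 3) + 3(z - 2) = (2z + 6) + (3z - 6) = 5z
Result: (5z)/[(z - 2)(z + 3)]


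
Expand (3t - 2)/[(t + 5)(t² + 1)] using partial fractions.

At t=-5: α = (3·(-5) - 2)/((-5)² + 1) = -17/26. β = -α = 17/26, γ = 3 - (-5)·α = -7/26
Result: (-17/26)/(t + 5) + ((17/26)t - 7/26)/(t² + 1)


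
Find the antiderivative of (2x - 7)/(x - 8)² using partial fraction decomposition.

Decompose: A = 2, B = 2·8 - 7 = 9, so (2x - 7)/(x - 8)² = 2/(x - 8) + 9/(x - 8)². Integrate: ∫ A/(x - 8) dx = 2 ln|(x - 8)|; ∫ B/(x - 8)² dx = -9/(x - 8). Sum: 2 ln|(x - 8)| - 9/(x - 8) + C


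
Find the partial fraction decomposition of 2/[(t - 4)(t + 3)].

2/(t - 4)(t + 3) = P/(t - 4) + Q/(t + 3). P = 2/(4 + 3) = 2/7, Q = 2/(-3 - 4) = -2/7
Result: (2/7)/(t - 4) - (2/7)/(t + 3)


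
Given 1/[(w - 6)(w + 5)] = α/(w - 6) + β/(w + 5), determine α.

Cover-up at w = 6: α = 1/(6 + 5) = 1/11


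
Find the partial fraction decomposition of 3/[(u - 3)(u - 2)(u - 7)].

Using cover-up method: α = -3/4, β = 3/5, γ = 3/20
Result: (-3/4)/(u - 3) + (3/5)/(u - 2) + (3/20)/(u - 7)


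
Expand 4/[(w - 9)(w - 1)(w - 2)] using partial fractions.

Using cover-up method: α = 1/14, β = 1/2, γ = -4/7
Result: (1/14)/(w - 9) + (1/2)/(w - 1) - (4/7)/(w - 2)


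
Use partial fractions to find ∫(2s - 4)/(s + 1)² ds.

Decompose: P = 2, Q = 2·(-1) - 4 = -6, so (2s - 4)/(s + 1)² = 2/(s + 1) - 6/(s + 1)². Integrate: ∫ P/(s + 1) ds = 2 ln|(s + 1)|; ∫ Q/(s + 1)² ds = 6/(s + 1). Sum: 2 ln|(s + 1)| + 6/(s + 1) + C


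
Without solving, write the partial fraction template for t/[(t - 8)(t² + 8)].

Linear + irreducible quadratic: α/(t - 8) + (βt + γ)/(t² + 8)


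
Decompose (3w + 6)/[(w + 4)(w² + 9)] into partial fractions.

At w=-4: A = (3·(-4) + 6)/((-4)² + 9) = -6/25. B = -A = 6/25, C = 3 - (-4)·A = 51/25
Result: (-6/25)/(w + 4) + ((6/25)w + 51/25)/(w² + 9)


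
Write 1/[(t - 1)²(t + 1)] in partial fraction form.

Cover-up at t=-1: C = 1/(-1 - 1)² = 1/4. Cover-up at t=1: B = 1/(1 + 1) = 1/2. Comparing t² coeff: A = -C = -1/4
Result: (-1/4)/(t - 1) + (1/2)/(t - 1)² + (1/4)/(t + 1)


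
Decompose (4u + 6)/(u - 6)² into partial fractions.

(4u + 6) = A(u - 6) + B. At u = 6: B = 4·6 + 6 = 30. Coeff of u: A = 4
Result: 4/(u - 6) + 30/(u - 6)²


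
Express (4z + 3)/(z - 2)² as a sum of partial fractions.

(4z + 3) = P(z - 2) + Q. At z = 2: Q = 4·2 + 3 = 11. Coeff of z: P = 4
Result: 4/(z - 2) + 11/(z - 2)²


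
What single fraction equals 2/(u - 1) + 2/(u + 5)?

Common denominator (u - 1)(u + 5). Numerator: 2(u + 5) + 2(u - 1) = (2u + 10) + (2u - 2) = 4u + 8
Result: (4u + 8)/[(u - 1)(u + 5)]


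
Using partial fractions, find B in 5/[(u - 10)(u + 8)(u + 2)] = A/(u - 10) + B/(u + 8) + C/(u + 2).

Cover-up at u = -8: B = 5/[(-8 - 10)(-8 + 2)] = 5/[(-18)(-6)] = 5/108


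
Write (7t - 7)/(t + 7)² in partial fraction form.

(7t - 7) = P(t + 7) + Q. At t = -7: Q = 7·(-7) - 7 = -56. Coeff of t: P = 7
Result: 7/(t + 7) - 56/(t + 7)²


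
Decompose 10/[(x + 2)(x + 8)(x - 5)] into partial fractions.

Using cover-up method: α = -5/21, β = 5/39, γ = 10/91
Result: (-5/21)/(x + 2) + (5/39)/(x + 8) + (10/91)/(x - 5)


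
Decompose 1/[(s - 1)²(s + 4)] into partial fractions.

Cover-up at s=-4: C = 1/(-4 - 1)² = 1/25. Cover-up at s=1: B = 1/(1 + 4) = 1/5. Comparing s² coeff: A = -C = -1/25
Result: (-1/25)/(s - 1) + (1/5)/(s - 1)² + (1/25)/(s + 4)


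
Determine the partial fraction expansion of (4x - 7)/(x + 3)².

(4x - 7) = P(x + 3) + Q. At x = -3: Q = 4·(-3) - 7 = -19. Coeff of x: P = 4
Result: 4/(x + 3) - 19/(x + 3)²


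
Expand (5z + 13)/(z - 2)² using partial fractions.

(5z + 13) = A(z - 2) + B. At z = 2: B = 5·2 + 13 = 23. Coeff of z: A = 5
Result: 5/(z - 2) + 23/(z - 2)²


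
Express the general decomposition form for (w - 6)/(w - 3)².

Repeated linear factor: P/(w - 3) + Q/(w - 3)²


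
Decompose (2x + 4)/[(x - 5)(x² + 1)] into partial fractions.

At x=5: α = (2·5 + 4)/(5² + 1) = 7/13. β = -α = -7/13, γ = 2 - 5·α = -9/13
Result: (7/13)/(x - 5) - ((7/13)x + 9/13)/(x² + 1)


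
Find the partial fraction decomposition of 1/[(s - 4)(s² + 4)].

Cover-up at s = 4: P = 1/(4² + 4) = 1/20. Then Q = -P = -1/20, R = -P·(0 + 4) = -1/5
Result: (1/20)/(s - 4) - ((1/20)s + 1/5)/(s² + 4)


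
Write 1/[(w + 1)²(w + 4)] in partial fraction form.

Cover-up at w=-4: C = 1/(-4 + 1)² = 1/9. Cover-up at w=-1: B = 1/(-1 + 4) = 1/3. Comparing w² coeff: A = -C = -1/9
Result: (-1/9)/(w + 1) + (1/3)/(w + 1)² + (1/9)/(w + 4)


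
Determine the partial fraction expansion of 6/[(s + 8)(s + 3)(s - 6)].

Using cover-up method: A = 3/35, B = -2/15, C = 1/21
Result: (3/35)/(s + 8) - (2/15)/(s + 3) + (1/21)/(s - 6)


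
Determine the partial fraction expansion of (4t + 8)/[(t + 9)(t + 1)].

At t=-9: P = (4·(-9) + 8)/(-9 + 1) = 7/2. At t=-1: Q = (4·(-1) + 8)/(-1 + 9) = 1/2
Result: (7/2)/(t + 9) + (1/2)/(t + 1)


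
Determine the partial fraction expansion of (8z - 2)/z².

(8z - 2) = Az + B. At z = 0: B = 8·0 - 2 = -2. Coeff of z: A = 8
Result: 8/z - 2/z²


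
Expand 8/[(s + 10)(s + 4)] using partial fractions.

8/(s + 10)(s + 4) = P/(s + 10) + Q/(s + 4). P = 8/(-10 + 4) = -4/3, Q = 8/(-4 + 10) = 4/3
Result: (-4/3)/(s + 10) + (4/3)/(s + 4)


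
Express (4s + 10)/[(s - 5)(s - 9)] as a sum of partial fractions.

At s=5: P = (4·5 + 10)/(5 - 9) = -15/2. At s=9: Q = (4·9 + 10)/(9 - 5) = 23/2
Result: (-15/2)/(s - 5) + (23/2)/(s - 9)


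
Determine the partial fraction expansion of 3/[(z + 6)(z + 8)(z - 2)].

Using cover-up method: A = -3/16, B = 3/20, C = 3/80
Result: (-3/16)/(z + 6) + (3/20)/(z + 8) + (3/80)/(z - 2)


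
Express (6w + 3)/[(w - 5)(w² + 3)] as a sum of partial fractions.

At w=5: α = (6·5 + 3)/(5² + 3) = 33/28. β = -α = -33/28, γ = 6 - 5·α = 3/28
Result: (33/28)/(w - 5) - ((33/28)w - 3/28)/(w² + 3)


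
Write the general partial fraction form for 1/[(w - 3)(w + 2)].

Distinct linear factors: P/(w - 3) + Q/(w + 2)


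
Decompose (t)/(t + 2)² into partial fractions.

(t) = α(t + 2) + β. At t = -2: β = 1·(-2) + 0 = -2. Coeff of t: α = 1
Result: 1/(t + 2) - 2/(t + 2)²


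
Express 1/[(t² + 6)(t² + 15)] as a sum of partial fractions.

Coefficient matching gives A = C = 0, B = 1/(15-6) = 1/9, D = -B = -1/9
Result: (1/9)/(t² + 6) - (1/9)/(t² + 15)


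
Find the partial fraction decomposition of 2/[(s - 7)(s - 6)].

2/(s - 7)(s - 6) = A/(s - 7) + B/(s - 6). A = 2/(7 - 6) = 2, B = 2/(6 - 7) = -2
Result: 2/(s - 7) - 2/(s - 6)


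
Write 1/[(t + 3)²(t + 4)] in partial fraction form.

Cover-up at t=-4: C = 1/(-4 + 3)² = 1. Cover-up at t=-3: B = 1/(-3 + 4) = 1. Comparing t² coeff: A = -C = -1
Result: -1/(t + 3) + 1/(t + 3)² + 1/(t + 4)


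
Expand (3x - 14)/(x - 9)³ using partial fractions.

(3x - 14) = A(x - 9)² + B(x - 9) + C. At x = 9: C = 3·9 - 14 = 13. Coefficients: A = 0, B = 3
Result: 3/(x - 9)² + 13/(x - 9)³


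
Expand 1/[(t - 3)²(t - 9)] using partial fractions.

Cover-up at t=9: γ = 1/(9 - 3)² = 1/36. Cover-up at t=3: β = 1/(3 - 9) = -1/6. Comparing t² coeff: α = -γ = -1/36
Result: (-1/36)/(t - 3) - (1/6)/(t - 3)² + (1/36)/(t - 9)


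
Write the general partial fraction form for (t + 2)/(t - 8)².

Repeated linear factor: A/(t - 8) + B/(t - 8)²


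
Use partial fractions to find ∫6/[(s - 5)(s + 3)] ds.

Decompose: 6/[(s - 5)(s + 3)] = (3/4)/(s - 5) - (3/4)/(s + 3). Integrate each term: (3/4) ln|(s - 5)| - (3/4) ln|(s + 3)| + C


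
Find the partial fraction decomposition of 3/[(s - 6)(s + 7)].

3/(s - 6)(s + 7) = A/(s - 6) + B/(s + 7). A = 3/(6 + 7) = 3/13, B = 3/(-7 - 6) = -3/13
Result: (3/13)/(s - 6) - (3/13)/(s + 7)


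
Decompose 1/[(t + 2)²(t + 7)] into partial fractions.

Cover-up at t=-7: C = 1/(-7 + 2)² = 1/25. Cover-up at t=-2: B = 1/(-2 + 7) = 1/5. Comparing t² coeff: A = -C = -1/25
Result: (-1/25)/(t + 2) + (1/5)/(t + 2)² + (1/25)/(t + 7)


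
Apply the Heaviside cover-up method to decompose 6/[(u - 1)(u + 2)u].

Cover (u - 1), u=1: α = 6/[(1 + 2)(1 - 0)] = 2. Cover (u + 2), u=-2: β = 6/[(-2 - 1)(-2 - 0)] = 1. Cover u, u=0: γ = 6/[(0 - 1)(0 + 2)] = -3.
Result: 2/(u - 1) + 1/(u + 2) - 3/u


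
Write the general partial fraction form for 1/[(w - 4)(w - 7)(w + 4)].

Three distinct linear factors: A/(w - 4) + B/(w - 7) + C/(w + 4)


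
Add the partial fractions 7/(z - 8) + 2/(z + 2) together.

Common denominator (z - 8)(z + 2). Numerator: 7(z + 2) + 2(z - 8) = (7z + 14) + (2z - 16) = 9z - 2
Result: (9z - 2)/[(z - 8)(z + 2)]


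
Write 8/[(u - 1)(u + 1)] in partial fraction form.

8/(u - 1)(u + 1) = P/(u - 1) + Q/(u + 1). P = 8/(1 + 1) = 4, Q = 8/(-1 - 1) = -4
Result: 4/(u - 1) - 4/(u + 1)


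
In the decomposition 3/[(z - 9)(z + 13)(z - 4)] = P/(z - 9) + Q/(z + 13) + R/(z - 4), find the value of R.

Cover-up at z = 4: R = 3/[(4 - 9)(4 + 13)] = 3/[(-5)(17)] = -3/85


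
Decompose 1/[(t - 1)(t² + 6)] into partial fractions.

Cover-up at t = 1: α = 1/(1² + 6) = 1/7. Then β = -α = -1/7, γ = -α·(0 + 1) = -1/7
Result: (1/7)/(t - 1) - ((1/7)t + 1/7)/(t² + 6)


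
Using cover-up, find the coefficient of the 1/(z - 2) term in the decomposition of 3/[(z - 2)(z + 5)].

Cover (z - 2), set z=2: 3/((z + 5) at z=2) = 3/(7) = 3/7


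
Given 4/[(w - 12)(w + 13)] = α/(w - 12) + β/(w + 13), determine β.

Cover-up at w = -13: β = 4/(-13 - 12) = -4/25


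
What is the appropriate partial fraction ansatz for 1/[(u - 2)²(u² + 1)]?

Repeated linear + quadratic: α/(u - 2) + β/(u - 2)² + (γu + δ)/(u² + 1)


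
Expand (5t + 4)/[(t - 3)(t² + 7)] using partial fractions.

At t=3: P = (5·3 + 4)/(3² + 7) = 19/16. Q = -P = -19/16, R = 5 - 3·P = 23/16
Result: (19/16)/(t - 3) - ((19/16)t - 23/16)/(t² + 7)


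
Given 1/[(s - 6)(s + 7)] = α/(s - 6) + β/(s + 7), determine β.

Cover-up at s = -7: β = 1/(-7 - 6) = -1/13


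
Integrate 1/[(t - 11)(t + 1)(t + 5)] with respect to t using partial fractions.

Cover-up: P = 1/192, Q = -1/48, R = 1/64. Decomposition: (1/192)/(t - 11) - (1/48)/(t + 1) + (1/64)/(t + 5). Integrate each term: (1/192) ln|(t - 11)| - (1/48) ln|(t + 1)| + (1/64) ln|(t + 5)| + C


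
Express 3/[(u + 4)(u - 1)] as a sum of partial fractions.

3/(u + 4)(u - 1) = A/(u + 4) + B/(u - 1). A = 3/(-4 - 1) = -3/5, B = 3/(1 + 4) = 3/5
Result: (-3/5)/(u + 4) + (3/5)/(u - 1)


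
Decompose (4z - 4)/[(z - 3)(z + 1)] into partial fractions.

At z=3: P = (4·3 - 4)/(3 + 1) = 2. At z=-1: Q = (4·(-1) - 4)/(-1 - 3) = 2
Result: 2/(z - 3) + 2/(z + 1)


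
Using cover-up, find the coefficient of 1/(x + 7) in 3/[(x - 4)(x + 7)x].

Cover (x + 7), set x=-7: 3/[(-7 - 4)(-7 - 0)] = 3/77


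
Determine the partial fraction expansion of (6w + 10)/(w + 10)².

(6w + 10) = α(w + 10) + β. At w = -10: β = 6·(-10) + 10 = -50. Coeff of w: α = 6
Result: 6/(w + 10) - 50/(w + 10)²


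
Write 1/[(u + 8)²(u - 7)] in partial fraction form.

Cover-up at u=7: R = 1/(7 + 8)² = 1/225. Cover-up at u=-8: Q = 1/(-8 - 7) = -1/15. Comparing u² coeff: P = -R = -1/225
Result: (-1/225)/(u + 8) - (1/15)/(u + 8)² + (1/225)/(u - 7)


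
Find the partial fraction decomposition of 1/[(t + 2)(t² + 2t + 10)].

Cover-up at t = -2: P = 1/((-2)² + 2·(-2) + 10) = 1/10. Then Q = -P = -1/10, R = -P·(2 - 2) = 0
Result: (1/10)/(t + 2) - ((1/10)t)/(t² + 2t + 10)


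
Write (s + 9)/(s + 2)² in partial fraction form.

(s + 9) = α(s + 2) + β. At s = -2: β = 1·(-2) + 9 = 7. Coeff of s: α = 1
Result: 1/(s + 2) + 7/(s + 2)²


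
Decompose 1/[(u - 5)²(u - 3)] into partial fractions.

Cover-up at u=3: C = 1/(3 - 5)² = 1/4. Cover-up at u=5: B = 1/(5 - 3) = 1/2. Comparing u² coeff: A = -C = -1/4
Result: (-1/4)/(u - 5) + (1/2)/(u - 5)² + (1/4)/(u - 3)


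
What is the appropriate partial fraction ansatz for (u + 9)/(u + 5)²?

Repeated linear factor: A/(u + 5) + B/(u + 5)²


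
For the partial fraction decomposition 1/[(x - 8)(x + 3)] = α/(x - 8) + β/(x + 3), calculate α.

Cover-up at x = 8: α = 1/(8 + 3) = 1/11


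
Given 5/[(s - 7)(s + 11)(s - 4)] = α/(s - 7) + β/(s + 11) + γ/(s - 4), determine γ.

Cover-up at s = 4: γ = 5/[(4 - 7)(4 + 11)] = 5/[(-3)(15)] = -5/45 = -1/9


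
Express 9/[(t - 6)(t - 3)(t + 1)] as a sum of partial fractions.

Using cover-up method: α = 3/7, β = -3/4, γ = 9/28
Result: (3/7)/(t - 6) - (3/4)/(t - 3) + (9/28)/(t + 1)


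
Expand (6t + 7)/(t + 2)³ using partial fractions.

(6t + 7) = A(t + 2)² + B(t + 2) + C. At t = -2: C = 6·(-2) + 7 = -5. Coefficients: A = 0, B = 6
Result: 6/(t + 2)² - 5/(t + 2)³


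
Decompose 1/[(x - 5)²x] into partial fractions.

Cover-up at x=0: C = 1/(0 - 5)² = 1/25. Cover-up at x=5: B = 1/(5 - 0) = 1/5. Comparing x² coeff: A = -C = -1/25
Result: (-1/25)/(x - 5) + (1/5)/(x - 5)² + (1/25)/x


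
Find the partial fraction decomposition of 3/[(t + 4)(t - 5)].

3/(t + 4)(t - 5) = α/(t + 4) + β/(t - 5). α = 3/(-4 - 5) = -1/3, β = 3/(5 + 4) = 1/3
Result: (-1/3)/(t + 4) + (1/3)/(t - 5)


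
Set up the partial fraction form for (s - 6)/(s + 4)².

Repeated linear factor: A/(s + 4) + B/(s + 4)²


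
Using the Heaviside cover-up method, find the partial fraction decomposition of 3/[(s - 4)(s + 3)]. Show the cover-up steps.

Cover (s - 4): set s=4, get A = 3/(4 + 3) = 3/7. Cover (s + 3): set s=-3, get B = 3/(-3 - 4) = -3/7.
Result: (3/7)/(s - 4) - (3/7)/(s + 3)


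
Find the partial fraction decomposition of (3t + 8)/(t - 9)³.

(3t + 8) = α(t - 9)² + β(t - 9) + γ. At t = 9: γ = 3·9 + 8 = 35. Coefficients: α = 0, β = 3
Result: 3/(t - 9)² + 35/(t - 9)³


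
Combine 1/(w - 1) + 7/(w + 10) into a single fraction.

Common denominator (w - 1)(w + 10). Numerator: 1(w + 10) + 7(w - 1) = (w + 10) + (7w - 7) = 8w + 3
Result: (8w + 3)/[(w - 1)(w + 10)]


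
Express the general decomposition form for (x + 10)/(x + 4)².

Repeated linear factor: α/(x + 4) + β/(x + 4)²


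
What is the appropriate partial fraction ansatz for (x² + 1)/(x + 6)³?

Repeated linear factor (power 3): P/(x + 6) + Q/(x + 6)² + R/(x + 6)³


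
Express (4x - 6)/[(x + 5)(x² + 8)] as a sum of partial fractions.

At x=-5: P = (4·(-5) - 6)/((-5)² + 8) = -26/33. Q = -P = 26/33, R = 4 - (-5)·P = 2/33
Result: (-26/33)/(x + 5) + ((26/33)x + 2/33)/(x² + 8)


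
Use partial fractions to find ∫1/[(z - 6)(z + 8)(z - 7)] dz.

Cover-up: P = -1/14, Q = 1/210, R = 1/15. Decomposition: (-1/14)/(z - 6) + (1/210)/(z + 8) + (1/15)/(z - 7). Integrate each term: (-1/14) ln|(z - 6)| + (1/210) ln|(z + 8)| + (1/15) ln|(z - 7)| + C


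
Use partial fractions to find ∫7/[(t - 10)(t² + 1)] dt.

Cover-up at t=10: A = 7/(10²+1) = 7/101. Coeff matching: B = -7/101, C = -70/101. Decomposition: (7/101)/(t - 10) - ((7/101)t + 70/101)/(t² + 1). Integrate: linear → ln, quadratic → (1/2)ln + arctan: (7/101) ln|(t - 10)| - (7/202) ln(t² + 1) - (70/101) arctan(t) + C


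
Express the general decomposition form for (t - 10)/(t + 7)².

Repeated linear factor: α/(t + 7) + β/(t + 7)²


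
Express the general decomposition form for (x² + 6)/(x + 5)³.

Repeated linear factor (power 3): A/(x + 5) + B/(x + 5)² + C/(x + 5)³


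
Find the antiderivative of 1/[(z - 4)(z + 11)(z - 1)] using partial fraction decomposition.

Cover-up: A = 1/45, B = 1/180, C = -1/36. Decomposition: (1/45)/(z - 4) + (1/180)/(z + 11) - (1/36)/(z - 1). Integrate each term: (1/45) ln|(z - 4)| + (1/180) ln|(z + 11)| - (1/36) ln|(z - 1)| + C


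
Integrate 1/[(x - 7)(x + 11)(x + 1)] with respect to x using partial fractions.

Cover-up: α = 1/144, β = 1/180, γ = -1/80. Decomposition: (1/144)/(x - 7) + (1/180)/(x + 11) - (1/80)/(x + 1). Integrate each term: (1/144) ln|(x - 7)| + (1/180) ln|(x + 11)| - (1/80) ln|(x + 1)| + C


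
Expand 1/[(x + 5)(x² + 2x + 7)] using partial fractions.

Cover-up at x = -5: P = 1/((-5)² + 2·(-5) + 7) = 1/22. Then Q = -P = -1/22, R = -P·(2 - 5) = 3/22
Result: (1/22)/(x + 5) - ((1/22)x - 3/22)/(x² + 2x + 7)


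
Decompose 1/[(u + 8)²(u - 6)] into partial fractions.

Cover-up at u=6: γ = 1/(6 + 8)² = 1/196. Cover-up at u=-8: β = 1/(-8 - 6) = -1/14. Comparing u² coeff: α = -γ = -1/196
Result: (-1/196)/(u + 8) - (1/14)/(u + 8)² + (1/196)/(u - 6)


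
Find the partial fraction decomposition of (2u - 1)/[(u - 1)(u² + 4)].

At u=1: P = (2·1 - 1)/(1² + 4) = 1/5. Q = -P = -1/5, R = 2 - 1·P = 9/5
Result: (1/5)/(u - 1) - ((1/5)u - 9/5)/(u² + 4)


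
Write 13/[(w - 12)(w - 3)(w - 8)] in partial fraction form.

Using cover-up method: α = 13/36, β = 13/45, γ = -13/20
Result: (13/36)/(w - 12) + (13/45)/(w - 3) - (13/20)/(w - 8)


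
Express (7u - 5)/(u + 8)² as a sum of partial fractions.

(7u - 5) = A(u + 8) + B. At u = -8: B = 7·(-8) - 5 = -61. Coeff of u: A = 7
Result: 7/(u + 8) - 61/(u + 8)²


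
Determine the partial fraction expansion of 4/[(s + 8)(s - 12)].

4/(s + 8)(s - 12) = A/(s + 8) + B/(s - 12). A = 4/(-8 - 12) = -1/5, B = 4/(12 + 8) = 1/5
Result: (-1/5)/(s + 8) + (1/5)/(s - 12)


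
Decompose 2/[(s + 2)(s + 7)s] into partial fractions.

Using cover-up method: A = -1/5, B = 2/35, C = 1/7
Result: (-1/5)/(s + 2) + (2/35)/(s + 7) + (1/7)/s


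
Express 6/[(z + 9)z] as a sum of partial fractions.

6/(z + 9)z = α/(z + 9) + β/z. α = 6/(-9 - 0) = -2/3, β = 6/(0 + 9) = 2/3
Result: (-2/3)/(z + 9) + (2/3)/z


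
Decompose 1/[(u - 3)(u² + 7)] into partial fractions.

Cover-up at u = 3: A = 1/(3² + 7) = 1/16. Then B = -A = -1/16, C = -A·(0 + 3) = -3/16
Result: (1/16)/(u - 3) - ((1/16)u + 3/16)/(u² + 7)


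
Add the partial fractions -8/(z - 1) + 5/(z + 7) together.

Common denominator (z - 1)(z + 7). Numerator: -8(z + 7) + 5(z - 1) = (-8z - 56) + (5z - 5) = -3z - 61
Result: (-3z - 61)/[(z - 1)(z + 7)]


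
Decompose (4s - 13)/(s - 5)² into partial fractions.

(4s - 13) = α(s - 5) + β. At s = 5: β = 4·5 - 13 = 7. Coeff of s: α = 4
Result: 4/(s - 5) + 7/(s - 5)²


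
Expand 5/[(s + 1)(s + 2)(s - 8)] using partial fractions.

Using cover-up method: P = -5/9, Q = 1/2, R = 1/18
Result: (-5/9)/(s + 1) + (1/2)/(s + 2) + (1/18)/(s - 8)


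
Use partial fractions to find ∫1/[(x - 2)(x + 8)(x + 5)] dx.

Cover-up: α = 1/70, β = 1/30, γ = -1/21. Decomposition: (1/70)/(x - 2) + (1/30)/(x + 8) - (1/21)/(x + 5). Integrate each term: (1/70) ln|(x - 2)| + (1/30) ln|(x + 8)| - (1/21) ln|(x + 5)| + C


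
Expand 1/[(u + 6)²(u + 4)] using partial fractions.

Cover-up at u=-4: C = 1/(-4 + 6)² = 1/4. Cover-up at u=-6: B = 1/(-6 + 4) = -1/2. Comparing u² coeff: A = -C = -1/4
Result: (-1/4)/(u + 6) - (1/2)/(u + 6)² + (1/4)/(u + 4)


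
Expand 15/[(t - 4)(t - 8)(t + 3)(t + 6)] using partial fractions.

Using Heaviside cover-up: (-3/56)/(t - 4) + (15/616)/(t - 8) + (5/77)/(t + 3) - (1/28)/(t + 6)


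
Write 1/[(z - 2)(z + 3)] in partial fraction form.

1/(z - 2)(z + 3) = α/(z - 2) + β/(z + 3). α = 1/(2 + 3) = 1/5, β = 1/(-3 - 2) = -1/5
Result: (1/5)/(z - 2) - (1/5)/(z + 3)


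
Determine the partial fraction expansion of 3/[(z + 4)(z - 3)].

3/(z + 4)(z - 3) = α/(z + 4) + β/(z - 3). α = 3/(-4 - 3) = -3/7, β = 3/(3 + 4) = 3/7
Result: (-3/7)/(z + 4) + (3/7)/(z - 3)


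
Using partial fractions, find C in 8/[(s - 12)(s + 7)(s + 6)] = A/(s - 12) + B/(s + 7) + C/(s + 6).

Cover-up at s = -6: C = 8/[(-6 - 12)(-6 + 7)] = 8/[(-18)(1)] = -8/18 = -4/9


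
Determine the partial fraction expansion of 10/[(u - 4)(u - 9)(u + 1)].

Using cover-up method: α = -2/5, β = 1/5, γ = 1/5
Result: (-2/5)/(u - 4) + (1/5)/(u - 9) + (1/5)/(u + 1)


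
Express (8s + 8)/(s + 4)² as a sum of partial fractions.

(8s + 8) = α(s + 4) + β. At s = -4: β = 8·(-4) + 8 = -24. Coeff of s: α = 8
Result: 8/(s + 4) - 24/(s + 4)²


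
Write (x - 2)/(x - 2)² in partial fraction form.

(x - 2) = α(x - 2) + β. At x = 2: β = 1·2 - 2 = 0. Coeff of x: α = 1
Result: 1/(x - 2)


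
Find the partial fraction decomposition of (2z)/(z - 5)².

(2z) = A(z - 5) + B. At z = 5: B = 2·5 + 0 = 10. Coeff of z: A = 2
Result: 2/(z - 5) + 10/(z - 5)²


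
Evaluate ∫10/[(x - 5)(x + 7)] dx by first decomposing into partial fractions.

Decompose: 10/[(x - 5)(x + 7)] = (5/6)/(x - 5) - (5/6)/(x + 7). Integrate each term: (5/6) ln|(x - 5)| - (5/6) ln|(x + 7)| + C


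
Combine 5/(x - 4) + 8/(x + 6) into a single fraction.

Common denominator (x - 4)(x + 6). Numerator: 5(x + 6) + 8(x - 4) = (5x + 30) + (8x - 32) = 13x - 2
Result: (13x - 2)/[(x - 4)(x + 6)]


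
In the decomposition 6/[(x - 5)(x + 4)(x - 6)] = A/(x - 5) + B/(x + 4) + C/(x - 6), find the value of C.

Cover-up at x = 6: C = 6/[(6 - 5)(6 + 4)] = 6/[(1)(10)] = 6/10 = 3/5


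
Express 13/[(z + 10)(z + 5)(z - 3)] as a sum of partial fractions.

Using cover-up method: P = 1/5, Q = -13/40, R = 1/8
Result: (1/5)/(z + 10) - (13/40)/(z + 5) + (1/8)/(z - 3)


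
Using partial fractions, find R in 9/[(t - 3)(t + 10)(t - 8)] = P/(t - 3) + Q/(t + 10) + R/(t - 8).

Cover-up at t = 8: R = 9/[(8 - 3)(8 + 10)] = 9/[(5)(18)] = 9/90 = 1/10


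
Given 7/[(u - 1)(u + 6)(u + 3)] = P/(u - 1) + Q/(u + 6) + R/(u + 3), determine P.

Cover-up at u = 1: P = 7/[(1 + 6)(1 + 3)] = 7/[(7)(4)] = 7/28 = 1/4


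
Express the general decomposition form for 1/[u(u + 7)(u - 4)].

Three distinct linear factors: A/u + B/(u + 7) + C/(u - 4)


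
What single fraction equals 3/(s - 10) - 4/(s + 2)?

Common denominator (s - 10)(s + 2). Numerator: 3(s + 2) - 4(s - 10) = (3s + 6) - (4s - 40) = -s + 46
Result: (-s + 46)/[(s - 10)(s + 2)]


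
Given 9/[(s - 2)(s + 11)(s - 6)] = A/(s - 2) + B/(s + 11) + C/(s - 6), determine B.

Cover-up at s = -11: B = 9/[(-11 - 2)(-11 - 6)] = 9/[(-13)(-17)] = 9/221


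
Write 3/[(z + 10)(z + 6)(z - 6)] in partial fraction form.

Using cover-up method: α = 3/64, β = -1/16, γ = 1/64
Result: (3/64)/(z + 10) - (1/16)/(z + 6) + (1/64)/(z - 6)


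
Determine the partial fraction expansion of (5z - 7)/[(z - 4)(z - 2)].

At z=4: α = (5·4 - 7)/(4 - 2) = 13/2. At z=2: β = (5·2 - 7)/(2 - 4) = -3/2
Result: (13/2)/(z - 4) - (3/2)/(z - 2)


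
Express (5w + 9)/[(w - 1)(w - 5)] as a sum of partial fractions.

At w=1: A = (5·1 + 9)/(1 - 5) = -7/2. At w=5: B = (5·5 + 9)/(5 - 1) = 17/2
Result: (-7/2)/(w - 1) + (17/2)/(w - 5)


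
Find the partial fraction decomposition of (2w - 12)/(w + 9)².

(2w - 12) = α(w + 9) + β. At w = -9: β = 2·(-9) - 12 = -30. Coeff of w: α = 2
Result: 2/(w + 9) - 30/(w + 9)²


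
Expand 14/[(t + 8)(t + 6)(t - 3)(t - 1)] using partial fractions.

Using Heaviside cover-up: (-7/99)/(t + 8) + (1/9)/(t + 6) + (7/99)/(t - 3) - (1/9)/(t - 1)


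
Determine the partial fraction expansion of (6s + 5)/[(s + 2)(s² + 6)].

At s=-2: α = (6·(-2) + 5)/((-2)² + 6) = -7/10. β = -α = 7/10, γ = 6 - (-2)·α = 23/5
Result: (-7/10)/(s + 2) + ((7/10)s + 23/5)/(s² + 6)


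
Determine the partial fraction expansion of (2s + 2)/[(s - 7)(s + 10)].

At s=7: α = (2·7 + 2)/(7 + 10) = 16/17. At s=-10: β = (2·(-10) + 2)/(-10 - 7) = 18/17
Result: (16/17)/(s - 7) + (18/17)/(s + 10)


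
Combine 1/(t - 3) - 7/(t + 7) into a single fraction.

Common denominator (t - 3)(t + 7). Numerator: 1(t + 7) - 7(t - 3) = (t + 7) - (7t - 21) = -6t + 28
Result: (-6t + 28)/[(t - 3)(t + 7)]


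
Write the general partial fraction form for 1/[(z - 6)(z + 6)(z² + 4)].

Two linear + quadratic: P/(z - 6) + Q/(z + 6) + (Rz + S)/(z² + 4)


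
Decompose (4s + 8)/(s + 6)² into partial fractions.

(4s + 8) = α(s + 6) + β. At s = -6: β = 4·(-6) + 8 = -16. Coeff of s: α = 4
Result: 4/(s + 6) - 16/(s + 6)²


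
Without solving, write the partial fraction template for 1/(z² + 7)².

Repeated quadratic factor: (Pz + Q)/(z² + 7) + (Rz + S)/(z² + 7)²


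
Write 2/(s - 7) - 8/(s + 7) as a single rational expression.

Common denominator (s - 7)(s + 7). Numerator: 2(s + 7) - 8(s - 7) = (2s + 14) - (8s - 56) = -6s + 70
Result: (-6s + 70)/[(s - 7)(s + 7)]


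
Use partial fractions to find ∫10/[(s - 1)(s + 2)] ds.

Decompose: 10/[(s - 1)(s + 2)] = (10/3)/(s - 1) - (10/3)/(s + 2). Integrate each term: (10/3) ln|(s - 1)| - (10/3) ln|(s + 2)| + C


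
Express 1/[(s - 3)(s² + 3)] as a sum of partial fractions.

Cover-up at s = 3: A = 1/(3² + 3) = 1/12. Then B = -A = -1/12, C = -A·(0 + 3) = -1/4
Result: (1/12)/(s - 3) - ((1/12)s + 1/4)/(s² + 3)


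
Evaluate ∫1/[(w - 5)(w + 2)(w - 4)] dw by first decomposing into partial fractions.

Cover-up: A = 1/7, B = 1/42, C = -1/6. Decomposition: (1/7)/(w - 5) + (1/42)/(w + 2) - (1/6)/(w - 4). Integrate each term: (1/7) ln|(w - 5)| + (1/42) ln|(w + 2)| - (1/6) ln|(w - 4)| + C


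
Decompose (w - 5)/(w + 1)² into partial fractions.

(w - 5) = P(w + 1) + Q. At w = -1: Q = 1·(-1) - 5 = -6. Coeff of w: P = 1
Result: 1/(w + 1) - 6/(w + 1)²


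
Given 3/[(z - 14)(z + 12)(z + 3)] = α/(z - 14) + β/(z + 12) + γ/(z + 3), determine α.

Cover-up at z = 14: α = 3/[(14 + 12)(14 + 3)] = 3/[(26)(17)] = 3/442


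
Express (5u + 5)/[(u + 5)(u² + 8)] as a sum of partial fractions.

At u=-5: P = (5·(-5) + 5)/((-5)² + 8) = -20/33. Q = -P = 20/33, R = 5 - (-5)·P = 65/33
Result: (-20/33)/(u + 5) + ((20/33)u + 65/33)/(u² + 8)


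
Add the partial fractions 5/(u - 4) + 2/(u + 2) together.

Common denominator (u - 4)(u + 2). Numerator: 5(u + 2) + 2(u - 4) = (5u + 10) + (2u - 8) = 7u + 2
Result: (7u + 2)/[(u - 4)(u + 2)]


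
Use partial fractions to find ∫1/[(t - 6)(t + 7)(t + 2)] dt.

Cover-up: P = 1/104, Q = 1/65, R = -1/40. Decomposition: (1/104)/(t - 6) + (1/65)/(t + 7) - (1/40)/(t + 2). Integrate each term: (1/104) ln|(t - 6)| + (1/65) ln|(t + 7)| - (1/40) ln|(t + 2)| + C


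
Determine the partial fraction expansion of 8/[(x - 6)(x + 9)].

8/(x - 6)(x + 9) = A/(x - 6) + B/(x + 9). A = 8/(6 + 9) = 8/15, B = 8/(-9 - 6) = -8/15
Result: (8/15)/(x - 6) - (8/15)/(x + 9)


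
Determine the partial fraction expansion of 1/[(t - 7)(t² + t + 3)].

Cover-up at t = 7: A = 1/(7² + 1·7 + 3) = 1/59. Then B = -A = -1/59, C = -A·(1 + 7) = -8/59
Result: (1/59)/(t - 7) - ((1/59)t + 8/59)/(t² + t + 3)


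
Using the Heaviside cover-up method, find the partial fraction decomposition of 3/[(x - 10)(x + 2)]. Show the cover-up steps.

Cover (x - 10): set x=10, get A = 3/(10 + 2) = 1/4. Cover (x + 2): set x=-2, get B = 3/(-2 - 10) = -1/4.
Result: (1/4)/(x - 10) - (1/4)/(x + 2)


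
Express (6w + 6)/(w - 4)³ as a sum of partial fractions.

(6w + 6) = α(w - 4)² + β(w - 4) + γ. At w = 4: γ = 6·4 + 6 = 30. Coefficients: α = 0, β = 6
Result: 6/(w - 4)² + 30/(w - 4)³


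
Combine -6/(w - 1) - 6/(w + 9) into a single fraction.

Common denominator (w - 1)(w + 9). Numerator: -6(w + 9) - 6(w - 1) = (-6w - 54) - (6w - 6) = -12w - 48
Result: (-12w - 48)/[(w - 1)(w + 9)]


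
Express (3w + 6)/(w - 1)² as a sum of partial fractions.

(3w + 6) = P(w - 1) + Q. At w = 1: Q = 3·1 + 6 = 9. Coeff of w: P = 3
Result: 3/(w - 1) + 9/(w - 1)²


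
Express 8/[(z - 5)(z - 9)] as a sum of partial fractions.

8/(z - 5)(z - 9) = A/(z - 5) + B/(z - 9). A = 8/(5 - 9) = -2, B = 8/(9 - 5) = 2
Result: -2/(z - 5) + 2/(z - 9)


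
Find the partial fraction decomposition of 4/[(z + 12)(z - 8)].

4/(z + 12)(z - 8) = P/(z + 12) + Q/(z - 8). P = 4/(-12 - 8) = -1/5, Q = 4/(8 + 12) = 1/5
Result: (-1/5)/(z + 12) + (1/5)/(z - 8)


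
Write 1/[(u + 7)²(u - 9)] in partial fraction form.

Cover-up at u=9: C = 1/(9 + 7)² = 1/256. Cover-up at u=-7: B = 1/(-7 - 9) = -1/16. Comparing u² coeff: A = -C = -1/256
Result: (-1/256)/(u + 7) - (1/16)/(u + 7)² + (1/256)/(u - 9)


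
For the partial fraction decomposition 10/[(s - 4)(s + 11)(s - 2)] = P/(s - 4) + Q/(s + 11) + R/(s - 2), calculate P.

Cover-up at s = 4: P = 10/[(4 + 11)(4 - 2)] = 10/[(15)(2)] = 10/30 = 1/3


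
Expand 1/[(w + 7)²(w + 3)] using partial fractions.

Cover-up at w=-3: γ = 1/(-3 + 7)² = 1/16. Cover-up at w=-7: β = 1/(-7 + 3) = -1/4. Comparing w² coeff: α = -γ = -1/16
Result: (-1/16)/(w + 7) - (1/4)/(w + 7)² + (1/16)/(w + 3)


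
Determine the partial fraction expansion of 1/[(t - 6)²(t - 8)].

Cover-up at t=8: γ = 1/(8 - 6)² = 1/4. Cover-up at t=6: β = 1/(6 - 8) = -1/2. Comparing t² coeff: α = -γ = -1/4
Result: (-1/4)/(t - 6) - (1/2)/(t - 6)² + (1/4)/(t - 8)


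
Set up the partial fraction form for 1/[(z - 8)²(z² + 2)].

Repeated linear + quadratic: A/(z - 8) + B/(z - 8)² + (Cz + D)/(z² + 2)


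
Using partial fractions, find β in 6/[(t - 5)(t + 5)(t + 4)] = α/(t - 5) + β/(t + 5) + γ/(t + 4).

Cover-up at t = -5: β = 6/[(-5 - 5)(-5 + 4)] = 6/[(-10)(-1)] = 6/10 = 3/5


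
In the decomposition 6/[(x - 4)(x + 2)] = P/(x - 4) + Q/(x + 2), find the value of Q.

Cover-up at x = -2: Q = 6/(-2 - 4) = -6/6 = -1


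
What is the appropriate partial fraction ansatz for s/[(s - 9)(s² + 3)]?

Linear + irreducible quadratic: A/(s - 9) + (Bs + C)/(s² + 3)


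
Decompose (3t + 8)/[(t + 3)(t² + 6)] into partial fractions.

At t=-3: A = (3·(-3) + 8)/((-3)² + 6) = -1/15. B = -A = 1/15, C = 3 - (-3)·A = 14/5
Result: (-1/15)/(t + 3) + ((1/15)t + 14/5)/(t² + 6)


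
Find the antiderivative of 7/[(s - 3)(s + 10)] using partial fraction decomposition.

Decompose: 7/[(s - 3)(s + 10)] = (7/13)/(s - 3) - (7/13)/(s + 10). Integrate each term: (7/13) ln|(s - 3)| - (7/13) ln|(s + 10)| + C
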